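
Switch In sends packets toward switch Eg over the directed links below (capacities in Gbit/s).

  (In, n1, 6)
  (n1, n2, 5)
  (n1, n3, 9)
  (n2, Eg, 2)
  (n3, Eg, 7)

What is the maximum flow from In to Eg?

Augment In→n1→n2→Eg: bottleneck 2, flow now 2.
Augment In→n1→n3→Eg: bottleneck 4, flow now 6.
No augmenting path remains; maximum flow = 6.
In the residual graph, reachable from In: {In}.
Min-cut edges: In→n1 (6); capacity 6 = 6.
This cut is saturated, so no flow can exceed 6.

6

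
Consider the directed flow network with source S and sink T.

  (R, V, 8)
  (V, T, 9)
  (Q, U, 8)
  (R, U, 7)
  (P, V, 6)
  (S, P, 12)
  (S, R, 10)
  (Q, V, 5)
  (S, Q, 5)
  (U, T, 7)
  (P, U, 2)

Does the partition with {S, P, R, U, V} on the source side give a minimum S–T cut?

Given cut capacity: 5 + 7 + 9 = 21.
Augment S→P→U→T: bottleneck 2, flow now 2.
Augment S→P→V→T: bottleneck 6, flow now 8.
Augment S→Q→U→T: bottleneck 5, flow now 13.
Augment S→R→V→T: bottleneck 3, flow now 16.
No augmenting path remains; maximum flow = 16.
In the residual graph, reachable from S: {S, P, Q, R, U, V}.
Min-cut edges: U→T (7), V→T (9); capacity 7 + 9 = 16.
Cut capacity 21 exceeds the max flow 16, so it is not minimum.

No — its capacity is 21, but the minimum cut has capacity 16.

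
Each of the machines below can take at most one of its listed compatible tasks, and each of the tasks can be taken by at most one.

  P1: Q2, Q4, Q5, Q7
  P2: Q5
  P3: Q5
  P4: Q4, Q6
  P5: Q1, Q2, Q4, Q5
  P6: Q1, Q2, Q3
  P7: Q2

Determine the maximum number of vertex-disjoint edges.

Unit-capacity flow: source→left, listed edges, right→sink; max matching = max flow.
Augmenting path P1→Q2 (+1); matched 1.
Augmenting path P2→Q5 (+1); matched 2.
Augmenting path P4→Q4 (+1); matched 3.
Augmenting path P5→Q1 (+1); matched 4.
Augmenting path P6→Q3 (+1); matched 5.
Augmenting path P7→Q2→P1→Q7 (+1); matched 6.
No augmenting path remains; maximum matching = 6.
König certificate: {P1, P4, P5, P6, P7, Q5} is a vertex cover of size 6 (every listed pair touches it), so no matching can be larger.

6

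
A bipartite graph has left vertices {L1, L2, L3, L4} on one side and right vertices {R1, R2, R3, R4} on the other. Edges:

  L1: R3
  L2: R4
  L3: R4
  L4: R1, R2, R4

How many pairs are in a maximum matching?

3

Unit-capacity flow: source→left, listed edges, right→sink; max matching = max flow.
Augmenting path L1→R3 (+1); matched 1.
Augmenting path L2→R4 (+1); matched 2.
Augmenting path L4→R1 (+1); matched 3.
No augmenting path remains; maximum matching = 3.
König certificate: {L1, L4, R4} is a vertex cover of size 3 (every listed pair touches it), so no matching can be larger.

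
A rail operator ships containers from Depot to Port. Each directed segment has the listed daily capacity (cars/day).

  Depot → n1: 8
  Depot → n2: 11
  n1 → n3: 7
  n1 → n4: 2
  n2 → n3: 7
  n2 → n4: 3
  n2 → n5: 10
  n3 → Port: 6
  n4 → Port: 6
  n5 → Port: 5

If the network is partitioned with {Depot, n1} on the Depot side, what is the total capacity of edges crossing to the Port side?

Edges leaving {Depot, n1}: Depot→n2 (11), n1→n3 (7), n1→n4 (2).
Cut capacity = 11 + 7 + 2 = 20.

20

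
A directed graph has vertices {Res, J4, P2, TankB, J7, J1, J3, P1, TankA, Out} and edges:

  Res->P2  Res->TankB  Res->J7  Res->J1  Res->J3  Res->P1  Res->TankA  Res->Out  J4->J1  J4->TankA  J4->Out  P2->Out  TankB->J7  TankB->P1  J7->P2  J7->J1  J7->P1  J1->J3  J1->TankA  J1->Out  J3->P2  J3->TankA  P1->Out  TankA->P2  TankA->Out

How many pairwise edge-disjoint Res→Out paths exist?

5

Assign every edge capacity 1; by Menger, the answer equals the max flow.
Path Res→Out (+1); total 1.
Path Res→P2→Out (+1); total 2.
Path Res→J1→Out (+1); total 3.
Path Res→P1→Out (+1); total 4.
Path Res→TankA→Out (+1); total 5.
No residual Res→Out path; max flow = 5.
Certifying cut of size 5: {J1→Out, P1→Out, P2→Out, Res→Out, TankA→Out}.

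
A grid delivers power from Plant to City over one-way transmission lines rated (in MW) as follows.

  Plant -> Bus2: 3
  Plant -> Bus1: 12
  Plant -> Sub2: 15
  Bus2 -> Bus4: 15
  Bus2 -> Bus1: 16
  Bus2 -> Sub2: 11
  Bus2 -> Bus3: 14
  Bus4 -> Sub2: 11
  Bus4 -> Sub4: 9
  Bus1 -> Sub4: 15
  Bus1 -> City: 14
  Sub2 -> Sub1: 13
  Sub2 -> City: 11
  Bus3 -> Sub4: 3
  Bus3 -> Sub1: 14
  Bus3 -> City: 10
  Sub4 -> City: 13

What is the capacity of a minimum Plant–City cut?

26

Augment Plant→Bus1→City: bottleneck 12, flow now 12.
Augment Plant→Sub2→City: bottleneck 11, flow now 23.
Augment Plant→Bus2→Bus1→City: bottleneck 2, flow now 25.
Augment Plant→Bus2→Bus3→City: bottleneck 1, flow now 26.
No augmenting path remains; maximum flow = 26.
By max-flow min-cut, the minimum cut capacity equals the max flow.
In the residual graph, reachable from Plant: {Plant, Sub2, Sub1}.
Min-cut edges: Plant→Bus2 (3), Plant→Bus1 (12), Sub2→City (11); capacity 3 + 12 + 11 = 26.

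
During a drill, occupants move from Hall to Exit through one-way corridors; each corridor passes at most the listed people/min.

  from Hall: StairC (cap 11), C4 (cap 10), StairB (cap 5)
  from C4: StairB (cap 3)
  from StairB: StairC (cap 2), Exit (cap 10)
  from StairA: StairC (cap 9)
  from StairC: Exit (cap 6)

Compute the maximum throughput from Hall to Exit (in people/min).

Augment Hall→StairB→Exit: bottleneck 5, flow now 5.
Augment Hall→StairC→Exit: bottleneck 6, flow now 11.
Augment Hall→C4→StairB→Exit: bottleneck 3, flow now 14.
No augmenting path remains; maximum flow = 14.
In the residual graph, reachable from Hall: {Hall, C4, StairC}.
Min-cut edges: Hall→StairB (5), C4→StairB (3), StairC→Exit (6); capacity 5 + 3 + 6 = 14.
This cut is saturated, so no flow can exceed 14.

14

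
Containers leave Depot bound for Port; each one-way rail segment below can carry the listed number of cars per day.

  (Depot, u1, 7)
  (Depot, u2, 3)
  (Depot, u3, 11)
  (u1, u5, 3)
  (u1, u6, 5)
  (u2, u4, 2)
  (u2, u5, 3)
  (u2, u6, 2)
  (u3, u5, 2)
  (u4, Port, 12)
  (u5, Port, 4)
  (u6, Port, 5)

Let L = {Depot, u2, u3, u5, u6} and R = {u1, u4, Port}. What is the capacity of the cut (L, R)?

18

Edges leaving {Depot, u2, u3, u5, u6}: Depot→u1 (7), u2→u4 (2), u5→Port (4), u6→Port (5).
Cut capacity = 7 + 2 + 4 + 5 = 18.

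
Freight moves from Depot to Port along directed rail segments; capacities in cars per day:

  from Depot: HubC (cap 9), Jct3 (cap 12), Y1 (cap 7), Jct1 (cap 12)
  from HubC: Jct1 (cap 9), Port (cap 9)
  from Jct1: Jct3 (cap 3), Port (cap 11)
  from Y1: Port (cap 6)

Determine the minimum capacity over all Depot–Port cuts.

26

Augment Depot→HubC→Port: bottleneck 9, flow now 9.
Augment Depot→Jct1→Port: bottleneck 11, flow now 20.
Augment Depot→Y1→Port: bottleneck 6, flow now 26.
No augmenting path remains; maximum flow = 26.
By max-flow min-cut, the minimum cut capacity equals the max flow.
In the residual graph, reachable from Depot: {Depot, Jct1, Jct3, Y1}.
Min-cut edges: Depot→HubC (9), Jct1→Port (11), Y1→Port (6); capacity 9 + 11 + 6 = 26.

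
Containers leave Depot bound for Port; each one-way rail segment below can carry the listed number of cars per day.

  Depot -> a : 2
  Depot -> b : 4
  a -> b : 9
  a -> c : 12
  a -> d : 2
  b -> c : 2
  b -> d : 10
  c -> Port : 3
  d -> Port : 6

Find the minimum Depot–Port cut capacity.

6

Augment Depot→a→c→Port: bottleneck 2, flow now 2.
Augment Depot→b→c→Port: bottleneck 1, flow now 3.
Augment Depot→b→d→Port: bottleneck 3, flow now 6.
No augmenting path remains; maximum flow = 6.
By max-flow min-cut, the minimum cut capacity equals the max flow.
In the residual graph, reachable from Depot: {Depot}.
Min-cut edges: Depot→a (2), Depot→b (4); capacity 2 + 4 = 6.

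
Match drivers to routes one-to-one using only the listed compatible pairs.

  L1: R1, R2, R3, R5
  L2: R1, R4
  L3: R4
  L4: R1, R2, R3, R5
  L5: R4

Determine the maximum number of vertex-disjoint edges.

4

Unit-capacity flow: source→left, listed edges, right→sink; max matching = max flow.
Augmenting path L1→R1 (+1); matched 1.
Augmenting path L2→R4 (+1); matched 2.
Augmenting path L4→R2 (+1); matched 3.
Augmenting path L3→R4→L2→R1→L1→R3 (+1); matched 4.
No augmenting path remains; maximum matching = 4.
König certificate: {L1, L2, L4, R4} is a vertex cover of size 4 (every listed pair touches it), so no matching can be larger.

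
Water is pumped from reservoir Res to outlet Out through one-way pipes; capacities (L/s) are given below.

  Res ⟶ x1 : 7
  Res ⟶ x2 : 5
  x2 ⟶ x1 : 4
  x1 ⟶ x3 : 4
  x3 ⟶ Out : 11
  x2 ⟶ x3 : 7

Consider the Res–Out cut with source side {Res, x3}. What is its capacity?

Edges leaving {Res, x3}: Res→x1 (7), Res→x2 (5), x3→Out (11).
Cut capacity = 7 + 5 + 11 = 23.

23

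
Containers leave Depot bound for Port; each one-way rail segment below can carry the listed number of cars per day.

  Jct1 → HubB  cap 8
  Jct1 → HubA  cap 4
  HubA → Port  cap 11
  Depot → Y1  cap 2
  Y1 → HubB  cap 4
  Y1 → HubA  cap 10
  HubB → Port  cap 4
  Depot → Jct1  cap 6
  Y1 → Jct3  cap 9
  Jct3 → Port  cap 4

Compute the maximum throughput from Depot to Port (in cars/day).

Augment Depot→Jct1→HubB→Port: bottleneck 4, flow now 4.
Augment Depot→Jct1→HubA→Port: bottleneck 2, flow now 6.
Augment Depot→Y1→HubA→Port: bottleneck 2, flow now 8.
No augmenting path remains; maximum flow = 8.
In the residual graph, reachable from Depot: {Depot}.
Min-cut edges: Depot→Jct1 (6), Depot→Y1 (2); capacity 6 + 2 = 8.
This cut is saturated, so no flow can exceed 8.

8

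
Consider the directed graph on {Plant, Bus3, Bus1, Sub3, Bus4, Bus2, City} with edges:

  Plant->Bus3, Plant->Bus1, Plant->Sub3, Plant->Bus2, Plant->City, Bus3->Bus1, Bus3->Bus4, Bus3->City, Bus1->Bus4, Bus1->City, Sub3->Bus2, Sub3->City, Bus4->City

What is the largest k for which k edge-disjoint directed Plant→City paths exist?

4

Assign every edge capacity 1; by Menger, the answer equals the max flow.
Path Plant→City (+1); total 1.
Path Plant→Bus3→City (+1); total 2.
Path Plant→Bus1→City (+1); total 3.
Path Plant→Sub3→City (+1); total 4.
No residual Plant→City path; max flow = 4.
Certifying cut of size 4: {Plant→Bus1, Plant→Bus3, Plant→City, Plant→Sub3}.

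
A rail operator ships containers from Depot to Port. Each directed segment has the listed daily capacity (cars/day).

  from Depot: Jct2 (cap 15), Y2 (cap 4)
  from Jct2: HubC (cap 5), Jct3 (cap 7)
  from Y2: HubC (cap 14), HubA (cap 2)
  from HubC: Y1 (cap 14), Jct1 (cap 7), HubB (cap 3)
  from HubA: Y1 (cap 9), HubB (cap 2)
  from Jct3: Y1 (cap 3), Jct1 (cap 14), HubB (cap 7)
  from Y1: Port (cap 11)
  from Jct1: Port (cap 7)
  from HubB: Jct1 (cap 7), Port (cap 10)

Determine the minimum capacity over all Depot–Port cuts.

Augment Depot→Jct2→HubC→Y1→Port: bottleneck 5, flow now 5.
Augment Depot→Jct2→Jct3→Y1→Port: bottleneck 3, flow now 8.
Augment Depot→Jct2→Jct3→Jct1→Port: bottleneck 4, flow now 12.
Augment Depot→Y2→HubC→Y1→Port: bottleneck 3, flow now 15.
Augment Depot→Y2→HubC→Jct1→Port: bottleneck 1, flow now 16.
No augmenting path remains; maximum flow = 16.
By max-flow min-cut, the minimum cut capacity equals the max flow.
In the residual graph, reachable from Depot: {Depot, Jct2}.
Min-cut edges: Depot→Y2 (4), Jct2→HubC (5), Jct2→Jct3 (7); capacity 4 + 5 + 7 = 16.

16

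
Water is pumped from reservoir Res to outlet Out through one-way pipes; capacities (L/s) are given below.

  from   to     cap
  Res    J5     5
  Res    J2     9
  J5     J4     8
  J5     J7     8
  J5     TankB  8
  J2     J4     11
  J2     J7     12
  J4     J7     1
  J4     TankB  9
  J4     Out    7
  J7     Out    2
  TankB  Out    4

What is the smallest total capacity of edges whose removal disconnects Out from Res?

13

Augment Res→J5→J4→Out: bottleneck 5, flow now 5.
Augment Res→J2→J4→Out: bottleneck 2, flow now 7.
Augment Res→J2→J7→Out: bottleneck 2, flow now 9.
Augment Res→J2→J4→TankB→Out: bottleneck 4, flow now 13.
No augmenting path remains; maximum flow = 13.
By max-flow min-cut, the minimum cut capacity equals the max flow.
In the residual graph, reachable from Res: {Res, J5, J2, J4, J7, TankB}.
Min-cut edges: J4→Out (7), J7→Out (2), TankB→Out (4); capacity 7 + 2 + 4 = 13.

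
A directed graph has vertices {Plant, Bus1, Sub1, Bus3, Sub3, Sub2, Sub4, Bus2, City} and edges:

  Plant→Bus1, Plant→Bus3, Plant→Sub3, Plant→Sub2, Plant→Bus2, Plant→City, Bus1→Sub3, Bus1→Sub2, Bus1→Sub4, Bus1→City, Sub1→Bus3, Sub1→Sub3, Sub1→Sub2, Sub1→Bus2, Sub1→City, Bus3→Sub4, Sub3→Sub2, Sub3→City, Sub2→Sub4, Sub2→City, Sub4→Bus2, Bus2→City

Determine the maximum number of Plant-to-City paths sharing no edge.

Assign every edge capacity 1; by Menger, the answer equals the max flow.
Path Plant→City (+1); total 1.
Path Plant→Bus1→City (+1); total 2.
Path Plant→Sub3→City (+1); total 3.
Path Plant→Sub2→City (+1); total 4.
Path Plant→Bus2→City (+1); total 5.
No residual Plant→City path; max flow = 5.
Certifying cut of size 5: {Bus2→City, Plant→Bus1, Plant→City, Plant→Sub2, Plant→Sub3}.

5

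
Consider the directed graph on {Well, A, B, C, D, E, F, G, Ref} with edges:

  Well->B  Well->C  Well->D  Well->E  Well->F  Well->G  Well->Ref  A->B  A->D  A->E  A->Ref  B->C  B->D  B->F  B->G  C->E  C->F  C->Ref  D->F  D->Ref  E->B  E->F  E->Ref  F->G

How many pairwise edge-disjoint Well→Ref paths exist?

4

Assign every edge capacity 1; by Menger, the answer equals the max flow.
Path Well→Ref (+1); total 1.
Path Well→C→Ref (+1); total 2.
Path Well→D→Ref (+1); total 3.
Path Well→E→Ref (+1); total 4.
No residual Well→Ref path; max flow = 4.
Certifying cut of size 4: {C→Ref, D→Ref, E→Ref, Well→Ref}.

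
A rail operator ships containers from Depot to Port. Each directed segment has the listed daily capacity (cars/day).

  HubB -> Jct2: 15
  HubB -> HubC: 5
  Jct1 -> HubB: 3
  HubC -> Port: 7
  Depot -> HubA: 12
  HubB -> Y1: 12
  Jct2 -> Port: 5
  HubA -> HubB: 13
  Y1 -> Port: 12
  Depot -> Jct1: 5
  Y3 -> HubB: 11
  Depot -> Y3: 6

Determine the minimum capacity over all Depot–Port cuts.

21

Augment Depot→HubA→HubB→Y1→Port: bottleneck 12, flow now 12.
Augment Depot→Jct1→HubB→Jct2→Port: bottleneck 3, flow now 15.
Augment Depot→Y3→HubB→Jct2→Port: bottleneck 2, flow now 17.
Augment Depot→Y3→HubB→HubC→Port: bottleneck 4, flow now 21.
No augmenting path remains; maximum flow = 21.
By max-flow min-cut, the minimum cut capacity equals the max flow.
In the residual graph, reachable from Depot: {Depot, Jct1}.
Min-cut edges: Depot→HubA (12), Depot→Y3 (6), Jct1→HubB (3); capacity 12 + 6 + 3 = 21.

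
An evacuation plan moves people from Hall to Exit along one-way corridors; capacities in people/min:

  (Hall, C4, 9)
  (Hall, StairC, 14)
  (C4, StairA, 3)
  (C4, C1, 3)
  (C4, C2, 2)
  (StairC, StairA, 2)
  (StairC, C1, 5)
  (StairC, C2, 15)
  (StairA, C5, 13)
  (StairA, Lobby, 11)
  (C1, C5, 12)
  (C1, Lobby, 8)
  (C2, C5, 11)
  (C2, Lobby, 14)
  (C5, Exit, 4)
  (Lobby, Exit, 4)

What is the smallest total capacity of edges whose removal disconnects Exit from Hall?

8

Augment Hall→C4→StairA→C5→Exit: bottleneck 3, flow now 3.
Augment Hall→C4→C1→C5→Exit: bottleneck 1, flow now 4.
Augment Hall→C4→C1→Lobby→Exit: bottleneck 2, flow now 6.
Augment Hall→C4→C2→Lobby→Exit: bottleneck 2, flow now 8.
No augmenting path remains; maximum flow = 8.
By max-flow min-cut, the minimum cut capacity equals the max flow.
In the residual graph, reachable from Hall: {Hall, C4, StairC, StairA, C1, C2, C5, Lobby}.
Min-cut edges: C5→Exit (4), Lobby→Exit (4); capacity 4 + 4 = 8.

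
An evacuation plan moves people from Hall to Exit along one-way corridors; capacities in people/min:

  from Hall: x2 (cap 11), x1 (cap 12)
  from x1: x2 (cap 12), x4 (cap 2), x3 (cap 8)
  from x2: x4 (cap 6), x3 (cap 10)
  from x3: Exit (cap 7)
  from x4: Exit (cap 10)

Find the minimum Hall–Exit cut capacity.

Augment Hall→x1→x3→Exit: bottleneck 7, flow now 7.
Augment Hall→x1→x4→Exit: bottleneck 2, flow now 9.
Augment Hall→x2→x4→Exit: bottleneck 6, flow now 15.
No augmenting path remains; maximum flow = 15.
By max-flow min-cut, the minimum cut capacity equals the max flow.
In the residual graph, reachable from Hall: {Hall, x1, x2, x3}.
Min-cut edges: x1→x4 (2), x2→x4 (6), x3→Exit (7); capacity 2 + 6 + 7 = 15.

15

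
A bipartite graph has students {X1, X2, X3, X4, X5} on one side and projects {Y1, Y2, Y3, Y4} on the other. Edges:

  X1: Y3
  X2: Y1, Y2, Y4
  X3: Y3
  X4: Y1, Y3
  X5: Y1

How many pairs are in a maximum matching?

3

Unit-capacity flow: source→left, listed edges, right→sink; max matching = max flow.
Augmenting path X1→Y3 (+1); matched 1.
Augmenting path X2→Y1 (+1); matched 2.
Augmenting path X4→Y1→X2→Y2 (+1); matched 3.
No augmenting path remains; maximum matching = 3.
König certificate: {X2, Y1, Y3} is a vertex cover of size 3 (every listed pair touches it), so no matching can be larger.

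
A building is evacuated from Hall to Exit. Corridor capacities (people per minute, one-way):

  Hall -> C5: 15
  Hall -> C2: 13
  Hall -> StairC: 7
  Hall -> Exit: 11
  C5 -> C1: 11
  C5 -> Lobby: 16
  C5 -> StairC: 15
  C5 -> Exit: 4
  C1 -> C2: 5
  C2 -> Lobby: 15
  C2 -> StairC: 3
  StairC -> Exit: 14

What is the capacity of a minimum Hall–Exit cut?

29

Augment Hall→Exit: bottleneck 11, flow now 11.
Augment Hall→C5→Exit: bottleneck 4, flow now 15.
Augment Hall→StairC→Exit: bottleneck 7, flow now 22.
Augment Hall→C5→StairC→Exit: bottleneck 7, flow now 29.
No augmenting path remains; maximum flow = 29.
By max-flow min-cut, the minimum cut capacity equals the max flow.
In the residual graph, reachable from Hall: {Hall, C5, C1, C2, Lobby, StairC}.
Min-cut edges: Hall→Exit (11), C5→Exit (4), StairC→Exit (14); capacity 11 + 4 + 14 = 29.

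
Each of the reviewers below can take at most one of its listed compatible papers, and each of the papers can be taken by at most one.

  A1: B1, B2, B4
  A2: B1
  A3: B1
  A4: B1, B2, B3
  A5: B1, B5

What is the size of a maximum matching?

4

Unit-capacity flow: source→left, listed edges, right→sink; max matching = max flow.
Augmenting path A1→B1 (+1); matched 1.
Augmenting path A4→B2 (+1); matched 2.
Augmenting path A5→B5 (+1); matched 3.
Augmenting path A2→B1→A1→B4 (+1); matched 4.
No augmenting path remains; maximum matching = 4.
König certificate: {A1, A4, A5, B1} is a vertex cover of size 4 (every listed pair touches it), so no matching can be larger.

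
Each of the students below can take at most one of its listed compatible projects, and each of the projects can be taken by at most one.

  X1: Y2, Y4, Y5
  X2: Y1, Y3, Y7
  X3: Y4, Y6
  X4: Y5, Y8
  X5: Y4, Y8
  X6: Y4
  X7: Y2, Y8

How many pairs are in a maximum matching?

Unit-capacity flow: source→left, listed edges, right→sink; max matching = max flow.
Augmenting path X1→Y2 (+1); matched 1.
Augmenting path X2→Y1 (+1); matched 2.
Augmenting path X3→Y4 (+1); matched 3.
Augmenting path X4→Y5 (+1); matched 4.
Augmenting path X5→Y8 (+1); matched 5.
Augmenting path X6→Y4→X3→Y6 (+1); matched 6.
No augmenting path remains; maximum matching = 6.
König certificate: {X2, X3, Y2, Y4, Y5, Y8} is a vertex cover of size 6 (every listed pair touches it), so no matching can be larger.

6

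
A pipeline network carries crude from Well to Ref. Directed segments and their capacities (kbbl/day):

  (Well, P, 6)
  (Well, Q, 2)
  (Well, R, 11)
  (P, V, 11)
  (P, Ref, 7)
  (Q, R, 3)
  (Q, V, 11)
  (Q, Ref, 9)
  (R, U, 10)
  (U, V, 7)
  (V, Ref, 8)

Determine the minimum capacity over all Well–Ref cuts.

15

Augment Well→P→Ref: bottleneck 6, flow now 6.
Augment Well→Q→Ref: bottleneck 2, flow now 8.
Augment Well→R→U→V→Ref: bottleneck 7, flow now 15.
No augmenting path remains; maximum flow = 15.
By max-flow min-cut, the minimum cut capacity equals the max flow.
In the residual graph, reachable from Well: {Well, R, U}.
Min-cut edges: Well→P (6), Well→Q (2), U→V (7); capacity 6 + 2 + 7 = 15.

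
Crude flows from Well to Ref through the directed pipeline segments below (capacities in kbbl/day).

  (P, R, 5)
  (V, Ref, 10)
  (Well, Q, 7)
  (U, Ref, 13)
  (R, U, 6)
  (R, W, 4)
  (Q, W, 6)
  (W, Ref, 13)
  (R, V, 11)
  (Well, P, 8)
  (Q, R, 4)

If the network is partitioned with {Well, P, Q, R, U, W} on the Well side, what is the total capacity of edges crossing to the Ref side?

37

Edges leaving {Well, P, Q, R, U, W}: R→V (11), U→Ref (13), W→Ref (13).
Cut capacity = 11 + 13 + 13 = 37.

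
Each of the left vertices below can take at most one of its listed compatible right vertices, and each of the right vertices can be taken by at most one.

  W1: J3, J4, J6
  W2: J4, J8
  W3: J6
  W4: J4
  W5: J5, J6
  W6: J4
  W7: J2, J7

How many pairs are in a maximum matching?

6

Unit-capacity flow: source→left, listed edges, right→sink; max matching = max flow.
Augmenting path W1→J3 (+1); matched 1.
Augmenting path W2→J4 (+1); matched 2.
Augmenting path W3→J6 (+1); matched 3.
Augmenting path W5→J5 (+1); matched 4.
Augmenting path W7→J2 (+1); matched 5.
Augmenting path W4→J4→W2→J8 (+1); matched 6.
No augmenting path remains; maximum matching = 6.
König certificate: {W1, W2, W3, W5, W7, J4} is a vertex cover of size 6 (every listed pair touches it), so no matching can be larger.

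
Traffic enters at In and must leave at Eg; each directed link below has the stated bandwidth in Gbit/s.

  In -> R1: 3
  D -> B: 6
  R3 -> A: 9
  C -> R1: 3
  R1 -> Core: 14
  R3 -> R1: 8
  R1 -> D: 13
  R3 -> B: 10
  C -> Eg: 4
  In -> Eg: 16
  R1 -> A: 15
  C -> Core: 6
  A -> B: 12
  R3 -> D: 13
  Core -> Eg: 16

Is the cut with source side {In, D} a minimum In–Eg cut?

Given cut capacity: 3 + 16 + 6 = 25.
Augment In→Eg: bottleneck 16, flow now 16.
Augment In→R1→Core→Eg: bottleneck 3, flow now 19.
No augmenting path remains; maximum flow = 19.
In the residual graph, reachable from In: {In}.
Min-cut edges: In→R1 (3), In→Eg (16); capacity 3 + 16 = 19.
Cut capacity 25 exceeds the max flow 19, so it is not minimum.

No — its capacity is 25, but the minimum cut has capacity 19.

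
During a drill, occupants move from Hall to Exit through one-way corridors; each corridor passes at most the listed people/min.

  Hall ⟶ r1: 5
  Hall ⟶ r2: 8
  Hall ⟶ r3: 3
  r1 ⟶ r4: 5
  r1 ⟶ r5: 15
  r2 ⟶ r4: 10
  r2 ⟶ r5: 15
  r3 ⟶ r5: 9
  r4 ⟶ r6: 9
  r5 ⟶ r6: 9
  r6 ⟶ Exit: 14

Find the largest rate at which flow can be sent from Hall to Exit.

14

Augment Hall→r1→r4→r6→Exit: bottleneck 5, flow now 5.
Augment Hall→r2→r4→r6→Exit: bottleneck 4, flow now 9.
Augment Hall→r2→r5→r6→Exit: bottleneck 4, flow now 13.
Augment Hall→r3→r5→r6→Exit: bottleneck 1, flow now 14.
No augmenting path remains; maximum flow = 14.
In the residual graph, reachable from Hall: {Hall, r1, r2, r3, r4, r5, r6}.
Min-cut edges: r6→Exit (14); capacity 14 = 14.
This cut is saturated, so no flow can exceed 14.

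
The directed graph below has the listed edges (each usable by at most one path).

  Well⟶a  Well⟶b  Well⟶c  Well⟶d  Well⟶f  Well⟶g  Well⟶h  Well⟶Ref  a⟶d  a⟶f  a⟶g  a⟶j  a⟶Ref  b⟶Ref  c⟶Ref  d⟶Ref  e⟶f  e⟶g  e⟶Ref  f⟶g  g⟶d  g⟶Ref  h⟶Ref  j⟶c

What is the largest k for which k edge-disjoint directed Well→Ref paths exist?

7

Assign every edge capacity 1; by Menger, the answer equals the max flow.
Path Well→Ref (+1); total 1.
Path Well→a→Ref (+1); total 2.
Path Well→b→Ref (+1); total 3.
Path Well→c→Ref (+1); total 4.
Path Well→d→Ref (+1); total 5.
Path Well→g→Ref (+1); total 6.
Path Well→h→Ref (+1); total 7.
No residual Well→Ref path; max flow = 7.
Certifying cut of size 7: {Well→Ref, Well→a, Well→b, Well→c, Well→h, d→Ref, g→Ref}.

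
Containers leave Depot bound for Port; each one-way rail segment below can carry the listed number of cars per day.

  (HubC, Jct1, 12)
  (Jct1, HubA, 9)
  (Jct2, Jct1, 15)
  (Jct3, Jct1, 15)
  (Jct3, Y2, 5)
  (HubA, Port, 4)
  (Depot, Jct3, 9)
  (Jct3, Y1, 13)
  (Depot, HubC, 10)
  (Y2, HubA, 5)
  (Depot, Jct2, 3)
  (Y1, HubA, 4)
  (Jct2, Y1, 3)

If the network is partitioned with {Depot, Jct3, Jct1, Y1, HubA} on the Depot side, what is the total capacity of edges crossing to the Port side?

Edges leaving {Depot, Jct3, Jct1, Y1, HubA}: Depot→HubC (10), Depot→Jct2 (3), Jct3→Y2 (5), HubA→Port (4).
Cut capacity = 10 + 3 + 5 + 4 = 22.

22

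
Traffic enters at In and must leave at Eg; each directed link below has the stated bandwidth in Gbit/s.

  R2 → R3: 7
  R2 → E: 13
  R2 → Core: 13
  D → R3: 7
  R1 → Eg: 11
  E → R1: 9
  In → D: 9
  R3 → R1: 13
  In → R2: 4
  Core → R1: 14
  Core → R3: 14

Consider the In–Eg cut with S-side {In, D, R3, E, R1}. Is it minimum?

No — its capacity is 15, but the minimum cut has capacity 11.

Given cut capacity: 4 + 11 = 15.
Augment In→R2→R3→R1→Eg: bottleneck 4, flow now 4.
Augment In→D→R3→R1→Eg: bottleneck 7, flow now 11.
No augmenting path remains; maximum flow = 11.
In the residual graph, reachable from In: {In, D}.
Min-cut edges: In→R2 (4), D→R3 (7); capacity 4 + 7 = 11.
Cut capacity 15 exceeds the max flow 11, so it is not minimum.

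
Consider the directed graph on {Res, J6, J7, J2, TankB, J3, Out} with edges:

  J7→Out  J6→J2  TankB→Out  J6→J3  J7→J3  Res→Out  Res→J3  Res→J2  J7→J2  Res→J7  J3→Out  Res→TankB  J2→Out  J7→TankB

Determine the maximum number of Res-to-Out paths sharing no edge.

Assign every edge capacity 1; by Menger, the answer equals the max flow.
Path Res→Out (+1); total 1.
Path Res→J7→Out (+1); total 2.
Path Res→J2→Out (+1); total 3.
Path Res→TankB→Out (+1); total 4.
Path Res→J3→Out (+1); total 5.
No residual Res→Out path; max flow = 5.
Certifying cut of size 5: {Res→J2, Res→J3, Res→J7, Res→Out, Res→TankB}.

5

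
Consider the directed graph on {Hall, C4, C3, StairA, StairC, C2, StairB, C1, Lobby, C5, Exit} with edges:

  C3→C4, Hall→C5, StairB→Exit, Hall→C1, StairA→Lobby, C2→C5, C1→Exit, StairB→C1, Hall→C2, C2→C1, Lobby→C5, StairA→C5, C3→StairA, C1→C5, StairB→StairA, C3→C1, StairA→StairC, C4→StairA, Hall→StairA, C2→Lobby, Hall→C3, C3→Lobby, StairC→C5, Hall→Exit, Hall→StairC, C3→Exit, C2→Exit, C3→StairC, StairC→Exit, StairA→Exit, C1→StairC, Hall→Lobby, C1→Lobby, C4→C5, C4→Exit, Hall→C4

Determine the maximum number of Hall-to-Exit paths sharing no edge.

7

Assign every edge capacity 1; by Menger, the answer equals the max flow.
Path Hall→Exit (+1); total 1.
Path Hall→C4→Exit (+1); total 2.
Path Hall→C3→Exit (+1); total 3.
Path Hall→StairA→Exit (+1); total 4.
Path Hall→StairC→Exit (+1); total 5.
Path Hall→C2→Exit (+1); total 6.
Path Hall→C1→Exit (+1); total 7.
No residual Hall→Exit path; max flow = 7.
Certifying cut of size 7: {Hall→C1, Hall→C2, Hall→C3, Hall→C4, Hall→Exit, Hall→StairA, Hall→StairC}.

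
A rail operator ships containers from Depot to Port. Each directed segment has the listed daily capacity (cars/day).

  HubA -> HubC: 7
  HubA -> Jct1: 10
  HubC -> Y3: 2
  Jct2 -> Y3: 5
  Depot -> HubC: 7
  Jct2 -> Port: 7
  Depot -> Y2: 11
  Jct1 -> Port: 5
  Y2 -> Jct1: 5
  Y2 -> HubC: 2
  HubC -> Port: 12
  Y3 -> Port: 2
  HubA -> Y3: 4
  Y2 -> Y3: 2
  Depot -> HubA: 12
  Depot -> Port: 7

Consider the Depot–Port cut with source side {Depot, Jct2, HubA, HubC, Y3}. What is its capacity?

Edges leaving {Depot, Jct2, HubA, HubC, Y3}: Depot→Y2 (11), Depot→Port (7), Jct2→Port (7), HubA→Jct1 (10), HubC→Port (12), Y3→Port (2).
Cut capacity = 11 + 7 + 7 + 10 + 12 + 2 = 49.

49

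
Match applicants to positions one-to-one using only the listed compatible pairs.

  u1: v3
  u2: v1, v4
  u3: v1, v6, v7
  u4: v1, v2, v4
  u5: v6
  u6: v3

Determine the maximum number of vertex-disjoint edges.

5

Unit-capacity flow: source→left, listed edges, right→sink; max matching = max flow.
Augmenting path u1→v3 (+1); matched 1.
Augmenting path u2→v1 (+1); matched 2.
Augmenting path u3→v6 (+1); matched 3.
Augmenting path u4→v2 (+1); matched 4.
Augmenting path u5→v6→u3→v7 (+1); matched 5.
No augmenting path remains; maximum matching = 5.
König certificate: {u2, u3, u4, u5, v3} is a vertex cover of size 5 (every listed pair touches it), so no matching can be larger.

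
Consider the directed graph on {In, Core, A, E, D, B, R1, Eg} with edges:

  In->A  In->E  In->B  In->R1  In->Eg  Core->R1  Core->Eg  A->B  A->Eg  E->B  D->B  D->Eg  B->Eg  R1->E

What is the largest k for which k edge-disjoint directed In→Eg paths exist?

Assign every edge capacity 1; by Menger, the answer equals the max flow.
Path In→Eg (+1); total 1.
Path In→A→Eg (+1); total 2.
Path In→B→Eg (+1); total 3.
No residual In→Eg path; max flow = 3.
Certifying cut of size 3: {B→Eg, In→A, In→Eg}.

3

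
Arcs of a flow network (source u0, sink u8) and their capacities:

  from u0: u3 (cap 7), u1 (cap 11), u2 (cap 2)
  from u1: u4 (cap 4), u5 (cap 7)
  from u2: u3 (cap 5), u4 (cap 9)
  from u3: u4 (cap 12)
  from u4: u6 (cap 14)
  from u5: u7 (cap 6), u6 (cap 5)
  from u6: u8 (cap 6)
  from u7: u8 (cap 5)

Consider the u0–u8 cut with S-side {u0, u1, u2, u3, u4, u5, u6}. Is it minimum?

Given cut capacity: 6 + 6 = 12.
Augment u0→u1→u4→u6→u8: bottleneck 4, flow now 4.
Augment u0→u1→u5→u6→u8: bottleneck 2, flow now 6.
Augment u0→u1→u5→u7→u8: bottleneck 5, flow now 11.
No augmenting path remains; maximum flow = 11.
In the residual graph, reachable from u0: {u0, u1, u2, u3, u4, u5, u6, u7}.
Min-cut edges: u6→u8 (6), u7→u8 (5); capacity 6 + 5 = 11.
Cut capacity 12 exceeds the max flow 11, so it is not minimum.

No — its capacity is 12, but the minimum cut has capacity 11.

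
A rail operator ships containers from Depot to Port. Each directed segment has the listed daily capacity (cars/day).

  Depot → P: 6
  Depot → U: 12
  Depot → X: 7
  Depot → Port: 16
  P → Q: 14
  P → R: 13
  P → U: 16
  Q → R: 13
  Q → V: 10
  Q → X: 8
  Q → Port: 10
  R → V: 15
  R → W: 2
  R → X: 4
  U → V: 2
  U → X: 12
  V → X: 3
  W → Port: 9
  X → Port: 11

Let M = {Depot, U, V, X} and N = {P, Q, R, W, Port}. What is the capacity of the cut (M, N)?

Edges leaving {Depot, U, V, X}: Depot→P (6), Depot→Port (16), X→Port (11).
Cut capacity = 6 + 16 + 11 = 33.

33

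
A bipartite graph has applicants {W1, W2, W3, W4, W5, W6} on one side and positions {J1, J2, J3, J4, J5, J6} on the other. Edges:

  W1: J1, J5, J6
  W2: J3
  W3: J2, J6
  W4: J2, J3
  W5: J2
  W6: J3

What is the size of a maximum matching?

Unit-capacity flow: source→left, listed edges, right→sink; max matching = max flow.
Augmenting path W1→J1 (+1); matched 1.
Augmenting path W2→J3 (+1); matched 2.
Augmenting path W3→J2 (+1); matched 3.
Augmenting path W4→J2→W3→J6 (+1); matched 4.
No augmenting path remains; maximum matching = 4.
König certificate: {W1, W3, J2, J3} is a vertex cover of size 4 (every listed pair touches it), so no matching can be larger.

4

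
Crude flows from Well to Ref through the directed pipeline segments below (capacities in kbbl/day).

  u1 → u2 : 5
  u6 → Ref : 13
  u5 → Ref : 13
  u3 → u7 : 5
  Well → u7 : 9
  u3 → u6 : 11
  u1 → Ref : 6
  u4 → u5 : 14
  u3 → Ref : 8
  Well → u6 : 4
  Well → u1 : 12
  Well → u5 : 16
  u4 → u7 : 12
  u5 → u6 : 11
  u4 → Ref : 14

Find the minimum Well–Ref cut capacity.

26

Augment Well→u1→Ref: bottleneck 6, flow now 6.
Augment Well→u5→Ref: bottleneck 13, flow now 19.
Augment Well→u6→Ref: bottleneck 4, flow now 23.
Augment Well→u5→u6→Ref: bottleneck 3, flow now 26.
No augmenting path remains; maximum flow = 26.
By max-flow min-cut, the minimum cut capacity equals the max flow.
In the residual graph, reachable from Well: {Well, u1, u2, u7}.
Min-cut edges: Well→u5 (16), Well→u6 (4), u1→Ref (6); capacity 16 + 4 + 6 = 26.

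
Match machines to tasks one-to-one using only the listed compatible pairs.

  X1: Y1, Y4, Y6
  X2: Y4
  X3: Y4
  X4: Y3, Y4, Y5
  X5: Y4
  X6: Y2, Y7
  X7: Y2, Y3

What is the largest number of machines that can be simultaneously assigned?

Unit-capacity flow: source→left, listed edges, right→sink; max matching = max flow.
Augmenting path X1→Y1 (+1); matched 1.
Augmenting path X2→Y4 (+1); matched 2.
Augmenting path X4→Y3 (+1); matched 3.
Augmenting path X6→Y2 (+1); matched 4.
Augmenting path X7→Y2→X6→Y7 (+1); matched 5.
No augmenting path remains; maximum matching = 5.
König certificate: {X1, X4, X6, X7, Y4} is a vertex cover of size 5 (every listed pair touches it), so no matching can be larger.

5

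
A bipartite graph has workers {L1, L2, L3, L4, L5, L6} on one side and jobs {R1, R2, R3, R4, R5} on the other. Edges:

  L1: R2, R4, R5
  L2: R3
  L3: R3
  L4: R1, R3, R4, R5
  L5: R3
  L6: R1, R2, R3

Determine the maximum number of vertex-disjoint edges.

4

Unit-capacity flow: source→left, listed edges, right→sink; max matching = max flow.
Augmenting path L1→R2 (+1); matched 1.
Augmenting path L2→R3 (+1); matched 2.
Augmenting path L4→R1 (+1); matched 3.
Augmenting path L6→R1→L4→R4 (+1); matched 4.
No augmenting path remains; maximum matching = 4.
König certificate: {L1, L4, L6, R3} is a vertex cover of size 4 (every listed pair touches it), so no matching can be larger.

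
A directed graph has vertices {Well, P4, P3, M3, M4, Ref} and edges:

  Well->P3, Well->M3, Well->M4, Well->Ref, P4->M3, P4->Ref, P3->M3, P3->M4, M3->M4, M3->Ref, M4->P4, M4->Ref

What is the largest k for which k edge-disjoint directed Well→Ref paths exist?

4

Assign every edge capacity 1; by Menger, the answer equals the max flow.
Path Well→Ref (+1); total 1.
Path Well→M3→Ref (+1); total 2.
Path Well→M4→Ref (+1); total 3.
Path Well→P3→M4→P4→Ref (+1); total 4.
No residual Well→Ref path; max flow = 4.
Certifying cut of size 4: {Well→M3, Well→M4, Well→P3, Well→Ref}.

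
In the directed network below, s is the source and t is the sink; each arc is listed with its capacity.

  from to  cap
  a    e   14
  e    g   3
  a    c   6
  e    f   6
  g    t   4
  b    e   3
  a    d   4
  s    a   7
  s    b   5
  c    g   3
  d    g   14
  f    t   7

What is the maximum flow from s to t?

Augment s→a→c→g→t: bottleneck 3, flow now 3.
Augment s→a→d→g→t: bottleneck 1, flow now 4.
Augment s→a→e→f→t: bottleneck 3, flow now 7.
Augment s→b→e→f→t: bottleneck 3, flow now 10.
No augmenting path remains; maximum flow = 10.
In the residual graph, reachable from s: {s, b}.
Min-cut edges: s→a (7), b→e (3); capacity 7 + 3 = 10.
This cut is saturated, so no flow can exceed 10.

10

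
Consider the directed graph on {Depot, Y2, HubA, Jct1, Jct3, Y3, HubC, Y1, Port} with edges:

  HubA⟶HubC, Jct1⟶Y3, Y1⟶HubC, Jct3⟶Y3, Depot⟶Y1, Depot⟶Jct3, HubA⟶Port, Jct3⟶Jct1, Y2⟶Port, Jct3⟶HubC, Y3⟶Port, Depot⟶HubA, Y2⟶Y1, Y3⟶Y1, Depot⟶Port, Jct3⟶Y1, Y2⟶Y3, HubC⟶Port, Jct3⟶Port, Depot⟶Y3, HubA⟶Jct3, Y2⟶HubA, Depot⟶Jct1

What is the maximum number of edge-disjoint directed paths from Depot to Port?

5

Assign every edge capacity 1; by Menger, the answer equals the max flow.
Path Depot→Port (+1); total 1.
Path Depot→HubA→Port (+1); total 2.
Path Depot→Jct3→Port (+1); total 3.
Path Depot→Y3→Port (+1); total 4.
Path Depot→Y1→HubC→Port (+1); total 5.
No residual Depot→Port path; max flow = 5.
Certifying cut of size 5: {Depot→HubA, Depot→Jct3, Depot→Port, Y1→HubC, Y3→Port}.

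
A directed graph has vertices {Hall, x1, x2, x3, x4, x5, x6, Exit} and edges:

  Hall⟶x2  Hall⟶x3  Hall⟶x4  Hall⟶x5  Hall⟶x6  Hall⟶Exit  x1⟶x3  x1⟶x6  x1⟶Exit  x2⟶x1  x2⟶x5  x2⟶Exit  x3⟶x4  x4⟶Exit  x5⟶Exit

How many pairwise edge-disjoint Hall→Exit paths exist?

Assign every edge capacity 1; by Menger, the answer equals the max flow.
Path Hall→Exit (+1); total 1.
Path Hall→x2→Exit (+1); total 2.
Path Hall→x4→Exit (+1); total 3.
Path Hall→x5→Exit (+1); total 4.
No residual Hall→Exit path; max flow = 4.
Certifying cut of size 4: {Hall→Exit, Hall→x2, Hall→x5, x4→Exit}.

4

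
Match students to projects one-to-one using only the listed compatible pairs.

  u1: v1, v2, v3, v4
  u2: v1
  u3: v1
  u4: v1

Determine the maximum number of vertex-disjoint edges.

Unit-capacity flow: source→left, listed edges, right→sink; max matching = max flow.
Augmenting path u1→v1 (+1); matched 1.
Augmenting path u2→v1→u1→v2 (+1); matched 2.
No augmenting path remains; maximum matching = 2.
König certificate: {u1, v1} is a vertex cover of size 2 (every listed pair touches it), so no matching can be larger.

2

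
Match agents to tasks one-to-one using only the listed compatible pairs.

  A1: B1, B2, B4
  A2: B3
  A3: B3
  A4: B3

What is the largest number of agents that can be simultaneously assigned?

Unit-capacity flow: source→left, listed edges, right→sink; max matching = max flow.
Augmenting path A1→B1 (+1); matched 1.
Augmenting path A2→B3 (+1); matched 2.
No augmenting path remains; maximum matching = 2.
König certificate: {A1, B3} is a vertex cover of size 2 (every listed pair touches it), so no matching can be larger.

2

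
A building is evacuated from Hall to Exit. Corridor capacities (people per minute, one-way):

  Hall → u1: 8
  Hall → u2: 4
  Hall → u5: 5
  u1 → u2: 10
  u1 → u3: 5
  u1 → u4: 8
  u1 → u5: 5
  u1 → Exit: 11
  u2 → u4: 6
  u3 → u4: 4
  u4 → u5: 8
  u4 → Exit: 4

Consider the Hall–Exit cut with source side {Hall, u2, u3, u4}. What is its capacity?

Edges leaving {Hall, u2, u3, u4}: Hall→u1 (8), Hall→u5 (5), u4→u5 (8), u4→Exit (4).
Cut capacity = 8 + 5 + 8 + 4 = 25.

25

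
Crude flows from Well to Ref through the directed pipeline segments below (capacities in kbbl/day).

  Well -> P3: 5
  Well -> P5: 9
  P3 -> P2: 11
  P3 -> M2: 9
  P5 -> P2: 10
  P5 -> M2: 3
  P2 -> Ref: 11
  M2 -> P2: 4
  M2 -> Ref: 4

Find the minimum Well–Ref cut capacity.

14

Augment Well→P3→P2→Ref: bottleneck 5, flow now 5.
Augment Well→P5→P2→Ref: bottleneck 6, flow now 11.
Augment Well→P5→M2→Ref: bottleneck 3, flow now 14.
No augmenting path remains; maximum flow = 14.
By max-flow min-cut, the minimum cut capacity equals the max flow.
In the residual graph, reachable from Well: {Well}.
Min-cut edges: Well→P3 (5), Well→P5 (9); capacity 5 + 9 = 14.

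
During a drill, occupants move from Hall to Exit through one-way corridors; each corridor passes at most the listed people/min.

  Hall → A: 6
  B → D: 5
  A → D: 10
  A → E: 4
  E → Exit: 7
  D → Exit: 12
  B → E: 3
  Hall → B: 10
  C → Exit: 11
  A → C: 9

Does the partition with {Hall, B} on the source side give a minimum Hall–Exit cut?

Given cut capacity: 6 + 5 + 3 = 14.
Augment Hall→A→C→Exit: bottleneck 6, flow now 6.
Augment Hall→B→D→Exit: bottleneck 5, flow now 11.
Augment Hall→B→E→Exit: bottleneck 3, flow now 14.
No augmenting path remains; maximum flow = 14.
Cut capacity 14 equals the max flow, so it is a minimum cut.

Yes — it is a minimum cut (capacity 14).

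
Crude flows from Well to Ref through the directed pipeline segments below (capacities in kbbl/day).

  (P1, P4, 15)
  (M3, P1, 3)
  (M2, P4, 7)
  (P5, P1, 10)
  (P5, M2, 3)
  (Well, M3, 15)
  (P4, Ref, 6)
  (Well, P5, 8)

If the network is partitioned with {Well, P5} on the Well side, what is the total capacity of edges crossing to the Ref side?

28

Edges leaving {Well, P5}: Well→M3 (15), P5→P1 (10), P5→M2 (3).
Cut capacity = 15 + 10 + 3 = 28.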